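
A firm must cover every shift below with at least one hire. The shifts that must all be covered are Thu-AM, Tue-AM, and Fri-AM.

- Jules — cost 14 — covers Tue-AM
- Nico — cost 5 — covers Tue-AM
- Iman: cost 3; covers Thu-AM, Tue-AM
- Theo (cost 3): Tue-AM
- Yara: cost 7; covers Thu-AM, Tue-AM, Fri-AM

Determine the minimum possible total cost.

The greedy cost-per-new-shift heuristic would pick Iman and Yara for 10, but a cheaper cover exists.
Yara alone covers Thu-AM, Tue-AM, Fri-AM — every shift.
Total cost: 7.
No cover costs less than 7.

7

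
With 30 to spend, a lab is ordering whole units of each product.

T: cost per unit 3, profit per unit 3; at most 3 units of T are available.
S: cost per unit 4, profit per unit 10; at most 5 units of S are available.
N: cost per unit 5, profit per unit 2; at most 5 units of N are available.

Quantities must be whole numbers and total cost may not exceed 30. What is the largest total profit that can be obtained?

3×T and 5×S: cost 29 ≤ 30, profit 3·3 + 5·10 = 59.
2×T and 5×S: cost 26 ≤ 30, profit 2·3 + 5·10 = 56.
Best is 59.

59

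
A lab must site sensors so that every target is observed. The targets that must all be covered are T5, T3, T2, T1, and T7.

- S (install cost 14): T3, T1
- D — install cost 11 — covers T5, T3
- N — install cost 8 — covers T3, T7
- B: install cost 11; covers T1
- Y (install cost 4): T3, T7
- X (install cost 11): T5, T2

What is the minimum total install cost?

Choose B, Y, and X: together they cover T5, T3, T2, T1, T7 — every target.
Total install cost: 11 + 4 + 11 = 26.
No cover costs less than 26.

26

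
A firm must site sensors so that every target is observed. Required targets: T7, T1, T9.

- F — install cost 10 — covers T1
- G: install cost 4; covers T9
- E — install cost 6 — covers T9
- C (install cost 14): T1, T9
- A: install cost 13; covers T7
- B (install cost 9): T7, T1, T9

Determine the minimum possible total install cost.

B alone covers T7, T1, T9 — every target.
Total install cost: 9.

9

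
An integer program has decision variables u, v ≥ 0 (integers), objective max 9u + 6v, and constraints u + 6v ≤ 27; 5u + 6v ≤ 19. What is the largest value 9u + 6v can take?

27

The continuous relaxation peaks at (3.8, 0) with value 34.20; rounding to a feasible lattice point costs some objective.
(u,v)=(3,0): 1·3+6·0=3≤27, 5·3+6·0=15≤19, objective 27.
(u,v)=(2,1): 1·2+6·1=8≤27, 5·2+6·1=16≤19, objective 24.
(u,v)=(2,0): 1·2+6·0=2≤27, 5·2+6·0=10≤19, objective 18.
Maximum is 27 at (u,v)=(3,0).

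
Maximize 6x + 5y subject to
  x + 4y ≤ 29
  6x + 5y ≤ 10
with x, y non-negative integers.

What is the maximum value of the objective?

(x,y)=(0,2): 1·0+4·2=8≤29, 6·0+5·2=10≤10, objective 10.
(x,y)=(0,1): 1·0+4·1=4≤29, 6·0+5·1=5≤10, objective 5.
The best lattice point is (0,2), giving 10.

10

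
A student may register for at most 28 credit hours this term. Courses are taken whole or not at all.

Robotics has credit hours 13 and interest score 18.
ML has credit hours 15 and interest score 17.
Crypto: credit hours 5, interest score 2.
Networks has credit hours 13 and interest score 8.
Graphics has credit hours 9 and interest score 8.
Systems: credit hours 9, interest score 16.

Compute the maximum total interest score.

Allowing fractional choices, the relaxed optimum would be about 40.8, but courses are indivisible.
Robotics + Systems: credit hours 13 + 9 = 22 ≤ 28, interest score 18 + 16 = 34.
Robotics + ML: credit hours 13 + 15 = 28 ≤ 28, interest score 18 + 17 = 35.
Robotics + Crypto + Systems: credit hours 13 + 5 + 9 = 27 ≤ 28, interest score 18 + 2 + 16 = 36.
Best is Robotics, Crypto, and Systems with total interest score 36.

36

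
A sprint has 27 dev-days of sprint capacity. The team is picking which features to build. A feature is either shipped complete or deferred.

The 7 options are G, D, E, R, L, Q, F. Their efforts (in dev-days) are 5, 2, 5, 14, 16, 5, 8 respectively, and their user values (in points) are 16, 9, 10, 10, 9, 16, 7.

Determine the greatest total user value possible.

Allowing fractional choices, the relaxed optimum would be about 59.4, but features are indivisible.
G + D + E + Q: effort 5 + 2 + 5 + 5 = 17 ≤ 27, user value 16 + 9 + 10 + 16 = 51.
G + D + E + Q + F: effort 5 + 2 + 5 + 5 + 8 = 25 ≤ 27, user value 16 + 9 + 10 + 16 + 7 = 58.
Best is G, D, E, Q, and F with total user value 58.

58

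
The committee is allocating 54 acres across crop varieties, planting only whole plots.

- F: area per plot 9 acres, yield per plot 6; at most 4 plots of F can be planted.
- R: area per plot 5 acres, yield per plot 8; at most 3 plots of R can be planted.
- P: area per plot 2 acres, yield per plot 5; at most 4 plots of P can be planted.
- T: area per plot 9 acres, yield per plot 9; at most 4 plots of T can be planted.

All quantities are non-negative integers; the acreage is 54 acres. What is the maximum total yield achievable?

72

P has the best ratio (5/2); taking only P gives at most 4×5 = 20 (stopped by the supply cap of 4).
Mixing does better — 2×R, 4×P, and 4×T: area 54 ≤ 54, yield 2·8 + 4·5 + 4·9 = 72.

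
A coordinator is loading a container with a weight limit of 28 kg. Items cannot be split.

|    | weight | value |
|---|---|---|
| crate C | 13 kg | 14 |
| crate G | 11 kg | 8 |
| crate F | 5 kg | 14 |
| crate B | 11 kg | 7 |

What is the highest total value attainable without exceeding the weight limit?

29

crate G + crate F + crate B: weight 11 + 5 + 11 = 27 ≤ 28, value 8 + 14 + 7 = 29.
crate G + crate F: weight 11 + 5 = 16 ≤ 28, value 8 + 14 = 22.
crate C + crate F: weight 13 + 5 = 18 ≤ 28, value 14 + 14 = 28.
Best is crate G, crate F, and crate B with total value 29.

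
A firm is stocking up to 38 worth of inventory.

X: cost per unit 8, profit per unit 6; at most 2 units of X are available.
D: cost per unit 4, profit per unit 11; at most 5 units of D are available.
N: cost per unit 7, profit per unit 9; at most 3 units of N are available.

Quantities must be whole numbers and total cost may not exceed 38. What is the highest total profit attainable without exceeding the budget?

This is a bounded integer knapsack.
Take 5×D and 2×N: cost 34 ≤ 38, profit 5·11 + 2·9 = 73.
D has the best ratio (11/4) and is taken to its limit of 5; remaining capacity is filled optimally with the others.

73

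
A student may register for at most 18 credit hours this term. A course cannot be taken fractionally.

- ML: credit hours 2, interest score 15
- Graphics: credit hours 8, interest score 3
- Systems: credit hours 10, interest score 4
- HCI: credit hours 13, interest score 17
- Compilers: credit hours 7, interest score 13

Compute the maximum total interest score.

Treat it as a binary knapsack problem.
Take ML and HCI: credit hours 2 + 13 = 15 ≤ 18, interest score 15 + 17 = 32.
No other feasible combination does better.

32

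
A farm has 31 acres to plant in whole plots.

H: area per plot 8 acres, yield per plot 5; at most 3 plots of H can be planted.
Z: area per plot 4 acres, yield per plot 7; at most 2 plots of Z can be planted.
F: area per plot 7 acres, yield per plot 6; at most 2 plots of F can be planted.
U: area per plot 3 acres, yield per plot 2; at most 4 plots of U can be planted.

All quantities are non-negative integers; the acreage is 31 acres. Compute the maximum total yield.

32

1×H, 2×Z, and 2×F: area 30 ≤ 31, yield 1·5 + 2·7 + 2·6 = 31.
2×Z, 2×F, and 3×U: area 31 ≤ 31, yield 2·7 + 2·6 + 3·2 = 32.
Best is 32.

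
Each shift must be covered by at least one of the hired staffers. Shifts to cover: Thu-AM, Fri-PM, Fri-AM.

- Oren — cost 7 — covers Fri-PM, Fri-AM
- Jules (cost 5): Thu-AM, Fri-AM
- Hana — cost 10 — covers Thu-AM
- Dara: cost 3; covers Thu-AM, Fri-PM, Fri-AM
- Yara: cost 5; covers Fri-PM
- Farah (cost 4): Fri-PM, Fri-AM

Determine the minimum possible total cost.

3

Dara alone covers Thu-AM, Fri-PM, Fri-AM — every shift.
Total cost: 3.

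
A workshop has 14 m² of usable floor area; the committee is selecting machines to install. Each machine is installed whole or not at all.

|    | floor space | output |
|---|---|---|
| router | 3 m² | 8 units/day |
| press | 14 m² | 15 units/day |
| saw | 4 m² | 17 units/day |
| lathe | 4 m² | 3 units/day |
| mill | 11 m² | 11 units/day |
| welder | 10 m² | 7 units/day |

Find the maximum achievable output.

This is a 0-1 knapsack instance.
router + saw + lathe: floor space 3 + 4 + 4 = 11 ≤ 14, output 8 + 17 + 3 = 28.
router + saw: floor space 3 + 4 = 7 ≤ 14, output 8 + 17 = 25.
saw + welder: floor space 4 + 10 = 14 ≤ 14, output 17 + 7 = 24.
Best is router, saw, and lathe with total output 28.

28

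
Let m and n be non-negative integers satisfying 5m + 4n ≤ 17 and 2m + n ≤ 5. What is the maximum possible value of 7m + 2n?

16

Relaxing integrality, the LP optimum is 17.50 at (m,n) = (2.5, 0), which is not an integer point.
(m,n)=(2,1): 5·2+4·1=14≤17, 2·2+1·1=5≤5, objective 16.
(m,n)=(2,0): 5·2+4·0=10≤17, 2·2+1·0=4≤5, objective 14.
(m,n)=(1,2): 5·1+4·2=13≤17, 2·1+1·2=4≤5, objective 11.
(m,n)=(1,1): 5·1+4·1=9≤17, 2·1+1·1=3≤5, objective 9.
Maximum is 16 at (m,n)=(2,1).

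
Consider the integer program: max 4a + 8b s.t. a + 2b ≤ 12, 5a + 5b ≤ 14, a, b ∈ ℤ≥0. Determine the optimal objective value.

(a,b)=(0,2) is feasible, giving 16.
(a,b)=(1,1) is feasible, giving 12.
(a,b)=(0,1) is feasible, giving 8.
No feasible integer point exceeds 16.

16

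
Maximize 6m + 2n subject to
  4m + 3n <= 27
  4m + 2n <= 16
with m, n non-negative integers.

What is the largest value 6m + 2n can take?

(m,n)=(4,0): 4·4+3·0=16≤27, 4·4+2·0=16≤16, objective 24.
(m,n)=(3,1): 4·3+3·1=15≤27, 4·3+2·1=14≤16, objective 20.
(m,n)=(3,0): 4·3+3·0=12≤27, 4·3+2·0=12≤16, objective 18.
The best lattice point is (4,0), giving 24.

24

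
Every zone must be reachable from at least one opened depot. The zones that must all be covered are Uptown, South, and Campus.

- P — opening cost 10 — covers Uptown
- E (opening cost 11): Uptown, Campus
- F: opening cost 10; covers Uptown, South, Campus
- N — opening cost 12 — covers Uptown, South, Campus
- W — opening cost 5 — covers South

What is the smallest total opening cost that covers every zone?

F alone covers Uptown, South, Campus — every zone.
Total opening cost: 10.
No cover costs less than 10.

10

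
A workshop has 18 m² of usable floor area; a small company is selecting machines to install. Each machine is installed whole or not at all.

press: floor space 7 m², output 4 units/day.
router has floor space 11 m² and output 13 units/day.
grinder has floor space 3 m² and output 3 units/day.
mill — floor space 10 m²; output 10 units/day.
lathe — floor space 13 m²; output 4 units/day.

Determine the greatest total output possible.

Treat it as a binary knapsack problem.
Allowing fractional choices, the relaxed optimum would be about 20.0, but machines are indivisible.
press + router: floor space 7 + 11 = 18 ≤ 18, output 4 + 13 = 17.
press + mill: floor space 7 + 10 = 17 ≤ 18, output 4 + 10 = 14.
router + grinder: floor space 11 + 3 = 14 ≤ 18, output 13 + 3 = 16.
Best is press and router with total output 17.

17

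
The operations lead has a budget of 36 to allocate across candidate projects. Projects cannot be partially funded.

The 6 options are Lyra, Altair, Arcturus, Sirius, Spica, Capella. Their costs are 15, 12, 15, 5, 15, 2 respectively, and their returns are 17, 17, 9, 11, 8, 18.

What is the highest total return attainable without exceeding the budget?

Allowing fractional choices, the relaxed optimum would be about 64.2, but projects are indivisible.
Altair + Sirius + Spica + Capella: cost 12 + 5 + 15 + 2 = 34 ≤ 36, return 17 + 11 + 8 + 18 = 54.
Lyra + Altair + Sirius + Capella: cost 15 + 12 + 5 + 2 = 34 ≤ 36, return 17 + 17 + 11 + 18 = 63.
Altair + Arcturus + Sirius + Capella: cost 12 + 15 + 5 + 2 = 34 ≤ 36, return 17 + 9 + 11 + 18 = 55.
Best is Lyra, Altair, Sirius, and Capella with total return 63.

63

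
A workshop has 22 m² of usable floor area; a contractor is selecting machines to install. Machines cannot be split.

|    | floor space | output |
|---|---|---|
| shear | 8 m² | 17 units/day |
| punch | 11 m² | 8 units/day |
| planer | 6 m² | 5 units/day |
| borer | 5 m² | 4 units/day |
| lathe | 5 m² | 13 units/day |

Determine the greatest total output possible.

Treat it as a binary knapsack problem.
Allowing fractional choices, the relaxed optimum would be about 37.4, but machines are indivisible.
shear + lathe: floor space 8 + 5 = 13 ≤ 22, output 17 + 13 = 30.
shear + planer + lathe: floor space 8 + 6 + 5 = 19 ≤ 22, output 17 + 5 + 13 = 35.
shear + borer + lathe: floor space 8 + 5 + 5 = 18 ≤ 22, output 17 + 4 + 13 = 34.
Best is shear, planer, and lathe with total output 35.

35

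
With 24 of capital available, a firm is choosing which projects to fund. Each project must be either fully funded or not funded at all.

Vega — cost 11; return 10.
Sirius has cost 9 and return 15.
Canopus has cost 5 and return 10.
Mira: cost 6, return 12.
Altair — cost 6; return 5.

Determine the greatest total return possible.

This is an integer program with binary decision variables.
Take Sirius, Canopus, and Mira: cost 9 + 5 + 6 = 20 ≤ 24, return 15 + 10 + 12 = 37.
No other feasible combination does better.

37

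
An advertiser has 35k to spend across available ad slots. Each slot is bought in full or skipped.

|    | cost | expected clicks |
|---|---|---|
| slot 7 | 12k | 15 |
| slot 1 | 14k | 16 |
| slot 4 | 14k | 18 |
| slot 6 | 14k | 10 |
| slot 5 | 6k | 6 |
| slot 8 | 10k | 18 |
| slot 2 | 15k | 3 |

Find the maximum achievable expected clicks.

42

This is a 0-1 knapsack instance.
Allowing fractional choices, the relaxed optimum would be about 49.8, but ad slots are indivisible.
slot 1 + slot 5 + slot 8: cost 14 + 6 + 10 = 30 ≤ 35, expected clicks 16 + 6 + 18 = 40.
slot 4 + slot 5 + slot 8: cost 14 + 6 + 10 = 30 ≤ 35, expected clicks 18 + 6 + 18 = 42.
Best is slot 4, slot 5, and slot 8 with total expected clicks 42.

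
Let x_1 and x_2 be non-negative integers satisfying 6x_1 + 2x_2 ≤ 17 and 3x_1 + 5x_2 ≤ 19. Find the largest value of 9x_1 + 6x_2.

30

(x_1,x_2)=(2,2): 6·2+2·2=16≤17, 3·2+5·2=16≤19, objective 30.
(x_1,x_2)=(1,3): 6·1+2·3=12≤17, 3·1+5·3=18≤19, objective 27.
(x_1,x_2)=(2,1): 6·2+2·1=14≤17, 3·2+5·1=11≤19, objective 24.
(x_1,x_2)=(1,2): 6·1+2·2=10≤17, 3·1+5·2=13≤19, objective 21.
No feasible integer point exceeds 30.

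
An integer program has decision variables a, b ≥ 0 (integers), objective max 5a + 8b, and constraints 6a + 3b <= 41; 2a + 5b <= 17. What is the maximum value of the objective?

(a,b)=(6,1): 6·6+3·1=39≤41, 2·6+5·1=17≤17, objective 38.
(a,b)=(5,1): 6·5+3·1=33≤41, 2·5+5·1=15≤17, objective 33.
No feasible integer point exceeds 38.

38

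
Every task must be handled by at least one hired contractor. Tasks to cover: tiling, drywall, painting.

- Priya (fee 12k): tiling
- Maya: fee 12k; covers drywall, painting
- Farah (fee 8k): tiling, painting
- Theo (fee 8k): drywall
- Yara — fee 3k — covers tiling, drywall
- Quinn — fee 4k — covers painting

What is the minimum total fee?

7

Choose Yara and Quinn: together they cover tiling, drywall, painting — every task.
Total fee: 3 + 4 = 7.
No cover costs less than 7.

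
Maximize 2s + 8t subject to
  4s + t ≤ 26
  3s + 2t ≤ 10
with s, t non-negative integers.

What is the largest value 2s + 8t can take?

40

(s,t)=(0,5): 4·0+1·5=5≤26, 3·0+2·5=10≤10, objective 40.
(s,t)=(0,4): 4·0+1·4=4≤26, 3·0+2·4=8≤10, objective 32.
No feasible integer point exceeds 40.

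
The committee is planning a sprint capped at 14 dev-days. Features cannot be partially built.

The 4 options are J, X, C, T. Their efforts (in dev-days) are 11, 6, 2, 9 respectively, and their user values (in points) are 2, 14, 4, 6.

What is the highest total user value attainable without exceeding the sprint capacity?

Allowing fractional choices, the relaxed optimum would be about 22.0, but features are indivisible.
C + T: effort 2 + 9 = 11 ≤ 14, user value 4 + 6 = 10.
X: effort 6 ≤ 14, user value 14.
X + C: effort 6 + 2 = 8 ≤ 14, user value 14 + 4 = 18.
Best is X and C with total user value 18.

18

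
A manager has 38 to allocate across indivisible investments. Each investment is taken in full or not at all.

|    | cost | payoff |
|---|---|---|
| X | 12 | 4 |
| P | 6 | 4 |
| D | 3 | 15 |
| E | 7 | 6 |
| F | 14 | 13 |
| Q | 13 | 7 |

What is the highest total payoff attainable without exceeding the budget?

41

Take D, E, F, and Q: cost 3 + 7 + 14 + 13 = 37 ≤ 38, payoff 15 + 6 + 13 + 7 = 41.
No other feasible combination does better.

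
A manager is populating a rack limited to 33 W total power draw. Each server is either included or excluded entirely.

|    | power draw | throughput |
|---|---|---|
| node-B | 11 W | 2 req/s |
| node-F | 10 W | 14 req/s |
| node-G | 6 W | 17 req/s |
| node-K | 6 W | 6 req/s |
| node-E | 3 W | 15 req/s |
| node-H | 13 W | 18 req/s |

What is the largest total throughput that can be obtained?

Treat it as a binary knapsack problem.
Take node-F, node-G, node-E, and node-H: power draw 10 + 6 + 3 + 13 = 32 ≤ 33, throughput 14 + 17 + 15 + 18 = 64.
No other feasible combination does better.

64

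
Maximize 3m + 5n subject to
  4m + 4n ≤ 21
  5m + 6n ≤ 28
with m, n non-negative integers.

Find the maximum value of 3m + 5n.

The continuous relaxation peaks at (0, 4.67) with value 23.33; rounding to a feasible lattice point costs some objective.
(m,n)=(2,3): 4·2+4·3=20≤21, 5·2+6·3=28≤28, objective 21.
(m,n)=(0,4): 4·0+4·4=16≤21, 5·0+6·4=24≤28, objective 20.
(m,n)=(3,2): 4·3+4·2=20≤21, 5·3+6·2=27≤28, objective 19.
(m,n)=(1,3): 4·1+4·3=16≤21, 5·1+6·3=23≤28, objective 18.
The best lattice point is (2,3), giving 21.

21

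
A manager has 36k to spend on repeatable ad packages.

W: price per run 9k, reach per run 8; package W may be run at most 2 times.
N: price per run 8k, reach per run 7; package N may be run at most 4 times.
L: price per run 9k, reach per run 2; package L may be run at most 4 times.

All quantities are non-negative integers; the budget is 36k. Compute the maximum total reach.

2×W and 2×N: price 34 ≤ 36, reach 2·8 + 2·7 = 30.
1×W and 3×N: price 33 ≤ 36, reach 1·8 + 3·7 = 29.
Best is 30.

30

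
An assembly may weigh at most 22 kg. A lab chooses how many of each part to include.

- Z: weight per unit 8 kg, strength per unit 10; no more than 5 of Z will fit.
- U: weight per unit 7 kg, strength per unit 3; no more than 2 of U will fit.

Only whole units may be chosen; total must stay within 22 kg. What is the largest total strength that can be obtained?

20

Z has the best ratio (10/8); taking only Z gives at most 2×10 = 20 (stopped by the weight limit).
Optimal: 2×Z: weight 16 ≤ 22, strength 2·10 = 20.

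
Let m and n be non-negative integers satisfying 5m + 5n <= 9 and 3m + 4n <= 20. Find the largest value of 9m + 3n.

Relaxing integrality, the LP optimum is 16.20 at (m,n) = (1.8, 0), which is not an integer point.
(m,n)=(1,0): 5·1+5·0=5≤9, 3·1+4·0=3≤20, objective 9.
(m,n)=(0,1): 5·0+5·1=5≤9, 3·0+4·1=4≤20, objective 3.
(m,n)=(0,0): 5·0+5·0=0≤9, 3·0+4·0=0≤20, objective 0.
No feasible integer point exceeds 9.

9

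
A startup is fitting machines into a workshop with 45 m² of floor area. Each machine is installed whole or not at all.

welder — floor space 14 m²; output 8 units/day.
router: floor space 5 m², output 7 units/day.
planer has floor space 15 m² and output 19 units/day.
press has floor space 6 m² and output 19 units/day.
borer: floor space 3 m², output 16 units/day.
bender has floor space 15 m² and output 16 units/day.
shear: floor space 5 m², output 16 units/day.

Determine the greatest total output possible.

Take planer, press, borer, bender, and shear: floor space 15 + 6 + 3 + 15 + 5 = 44 ≤ 45, output 19 + 19 + 16 + 16 + 16 = 86.
No other feasible combination does better.

86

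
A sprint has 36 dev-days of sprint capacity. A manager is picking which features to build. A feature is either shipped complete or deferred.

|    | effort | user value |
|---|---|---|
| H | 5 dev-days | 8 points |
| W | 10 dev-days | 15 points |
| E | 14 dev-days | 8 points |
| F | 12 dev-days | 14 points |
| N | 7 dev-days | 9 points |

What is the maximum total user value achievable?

Take H, W, F, and N: effort 5 + 10 + 12 + 7 = 34 ≤ 36, user value 8 + 15 + 14 + 9 = 46.
No other feasible combination does better.

46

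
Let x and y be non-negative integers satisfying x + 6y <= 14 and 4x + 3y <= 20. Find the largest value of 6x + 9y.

33

(x,y)=(4,1): 1·4+6·1=10≤14, 4·4+3·1=19≤20, objective 33.
(x,y)=(5,0): 1·5+6·0=5≤14, 4·5+3·0=20≤20, objective 30.
The best lattice point is (4,1), giving 33.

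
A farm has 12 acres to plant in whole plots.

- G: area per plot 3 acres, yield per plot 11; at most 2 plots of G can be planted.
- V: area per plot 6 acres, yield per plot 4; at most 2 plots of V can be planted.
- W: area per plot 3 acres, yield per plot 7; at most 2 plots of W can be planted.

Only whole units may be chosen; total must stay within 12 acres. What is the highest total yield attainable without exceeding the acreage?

Take 2×G and 2×W: area 12 ≤ 12, yield 2·11 + 2·7 = 36.
G has the best ratio (11/3) and is taken to its limit of 2; remaining capacity is filled optimally with the others.

36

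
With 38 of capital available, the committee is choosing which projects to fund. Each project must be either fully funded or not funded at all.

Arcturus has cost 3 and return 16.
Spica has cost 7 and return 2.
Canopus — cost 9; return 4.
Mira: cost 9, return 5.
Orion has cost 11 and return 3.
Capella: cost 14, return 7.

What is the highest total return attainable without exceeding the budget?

32

Allowing fractional choices, the relaxed optimum would be about 32.9, but projects are indivisible.
Arcturus + Spica + Mira + Capella: cost 3 + 7 + 9 + 14 = 33 ≤ 38, return 16 + 2 + 5 + 7 = 30.
Arcturus + Canopus + Mira + Capella: cost 3 + 9 + 9 + 14 = 35 ≤ 38, return 16 + 4 + 5 + 7 = 32.
Arcturus + Mira + Orion + Capella: cost 3 + 9 + 11 + 14 = 37 ≤ 38, return 16 + 5 + 3 + 7 = 31.
Best is Arcturus, Canopus, Mira, and Capella with total return 32.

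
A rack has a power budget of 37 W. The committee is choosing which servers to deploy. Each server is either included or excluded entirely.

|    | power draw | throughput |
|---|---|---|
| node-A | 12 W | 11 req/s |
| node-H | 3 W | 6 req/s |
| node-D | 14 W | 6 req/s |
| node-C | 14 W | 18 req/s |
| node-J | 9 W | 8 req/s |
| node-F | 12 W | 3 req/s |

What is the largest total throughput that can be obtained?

37

This is an integer program with binary decision variables.
Allowing fractional choices, the relaxed optimum would be about 42.1, but servers are indivisible.
node-H + node-C + node-J: power draw 3 + 14 + 9 = 26 ≤ 37, throughput 6 + 18 + 8 = 32.
node-A + node-C + node-J: power draw 12 + 14 + 9 = 35 ≤ 37, throughput 11 + 18 + 8 = 37.
node-A + node-H + node-C: power draw 12 + 3 + 14 = 29 ≤ 37, throughput 11 + 6 + 18 = 35.
Best is node-A, node-C, and node-J with total throughput 37.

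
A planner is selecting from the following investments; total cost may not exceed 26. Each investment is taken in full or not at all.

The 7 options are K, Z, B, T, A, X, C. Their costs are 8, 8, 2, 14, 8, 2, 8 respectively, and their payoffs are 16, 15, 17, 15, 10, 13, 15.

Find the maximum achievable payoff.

63

Take K, Z, B, and C: cost 8 + 8 + 2 + 8 = 26 ≤ 26, payoff 16 + 15 + 17 + 15 = 63.
No other feasible combination does better.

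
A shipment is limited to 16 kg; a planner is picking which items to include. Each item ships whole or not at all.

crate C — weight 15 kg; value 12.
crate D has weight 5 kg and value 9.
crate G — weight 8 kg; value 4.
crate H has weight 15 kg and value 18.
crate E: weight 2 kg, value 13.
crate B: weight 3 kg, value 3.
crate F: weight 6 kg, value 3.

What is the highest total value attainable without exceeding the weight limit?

28

Allowing fractional choices, the relaxed optimum would be about 32.8, but items are indivisible.
crate D + crate E + crate B: weight 5 + 2 + 3 = 10 ≤ 16, value 9 + 13 + 3 = 25.
crate D + crate E + crate B + crate F: weight 5 + 2 + 3 + 6 = 16 ≤ 16, value 9 + 13 + 3 + 3 = 28.
crate D + crate G + crate E: weight 5 + 8 + 2 = 15 ≤ 16, value 9 + 4 + 13 = 26.
Best is crate D, crate E, crate B, and crate F with total value 28.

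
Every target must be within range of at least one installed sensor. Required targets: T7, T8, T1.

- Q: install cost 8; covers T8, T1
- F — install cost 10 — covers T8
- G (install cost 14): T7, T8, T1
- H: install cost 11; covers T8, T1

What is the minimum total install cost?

14

The greedy cost-per-new-target heuristic would pick Q and G for 22, but a cheaper cover exists.
G alone covers T7, T8, T1 — every target.
Total install cost: 14.
No cover costs less than 14.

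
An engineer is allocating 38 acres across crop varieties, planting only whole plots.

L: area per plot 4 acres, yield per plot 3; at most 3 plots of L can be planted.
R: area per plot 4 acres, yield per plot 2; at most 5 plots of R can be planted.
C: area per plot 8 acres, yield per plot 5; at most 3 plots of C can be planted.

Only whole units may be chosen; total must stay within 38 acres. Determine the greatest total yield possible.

24

L has the best ratio (3/4); taking only L gives at most 3×3 = 9 (stopped by the supply cap of 3).
Mixing does better — 3×L and 3×C: area 36 ≤ 38, yield 3·3 + 3·5 = 24.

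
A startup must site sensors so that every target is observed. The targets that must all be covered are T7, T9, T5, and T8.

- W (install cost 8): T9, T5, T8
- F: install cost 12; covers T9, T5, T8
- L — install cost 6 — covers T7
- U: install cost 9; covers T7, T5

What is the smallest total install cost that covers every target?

This is an integer covering problem.
Choose W and L: together they cover T7, T9, T5, T8 — every target.
Total install cost: 8 + 6 = 14.

14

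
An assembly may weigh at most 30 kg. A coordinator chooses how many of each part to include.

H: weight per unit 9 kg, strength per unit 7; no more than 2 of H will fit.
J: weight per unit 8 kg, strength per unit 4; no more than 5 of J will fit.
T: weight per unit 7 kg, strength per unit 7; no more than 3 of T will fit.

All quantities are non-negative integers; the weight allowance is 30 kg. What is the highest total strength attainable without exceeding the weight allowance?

28

Take 1×H and 3×T: weight 30 ≤ 30, strength 1·7 + 3·7 = 28.
T has the best ratio (7/7) and is taken to its limit of 3; remaining capacity is filled optimally with the others.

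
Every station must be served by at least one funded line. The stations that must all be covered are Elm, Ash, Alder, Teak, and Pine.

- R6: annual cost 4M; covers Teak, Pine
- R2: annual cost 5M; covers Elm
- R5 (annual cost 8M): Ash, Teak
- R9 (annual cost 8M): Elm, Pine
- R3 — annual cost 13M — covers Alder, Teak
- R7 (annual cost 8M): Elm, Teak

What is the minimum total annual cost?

29

Choose R5, R9, and R3: together they cover Elm, Ash, Alder, Teak, Pine — every station.
Total annual cost: 8 + 8 + 13 = 29.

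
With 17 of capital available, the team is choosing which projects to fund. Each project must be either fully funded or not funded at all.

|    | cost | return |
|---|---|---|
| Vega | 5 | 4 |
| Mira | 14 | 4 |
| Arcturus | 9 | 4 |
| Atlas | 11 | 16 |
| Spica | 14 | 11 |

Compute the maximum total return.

20

Atlas: cost 11 ≤ 17, return 16.
Vega + Atlas: cost 5 + 11 = 16 ≤ 17, return 4 + 16 = 20.
Spica: cost 14 ≤ 17, return 11.
Best is Vega and Atlas with total return 20.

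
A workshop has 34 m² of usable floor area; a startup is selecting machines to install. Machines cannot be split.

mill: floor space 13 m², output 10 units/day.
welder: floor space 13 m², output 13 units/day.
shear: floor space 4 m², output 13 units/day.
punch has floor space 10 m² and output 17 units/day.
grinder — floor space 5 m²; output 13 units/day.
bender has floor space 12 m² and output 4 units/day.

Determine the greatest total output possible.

56

Allowing fractional choices, the relaxed optimum would be about 57.5, but machines are indivisible.
welder + shear + punch + grinder: floor space 13 + 4 + 10 + 5 = 32 ≤ 34, output 13 + 13 + 17 + 13 = 56.
mill + shear + punch + grinder: floor space 13 + 4 + 10 + 5 = 32 ≤ 34, output 10 + 13 + 17 + 13 = 53.
Best is welder, shear, punch, and grinder with total output 56.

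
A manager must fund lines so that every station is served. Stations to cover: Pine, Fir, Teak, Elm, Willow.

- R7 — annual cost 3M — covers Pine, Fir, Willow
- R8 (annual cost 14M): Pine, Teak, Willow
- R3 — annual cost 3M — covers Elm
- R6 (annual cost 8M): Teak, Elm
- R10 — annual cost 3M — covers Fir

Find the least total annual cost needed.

11

This is a weighted set-cover instance.
The greedy cost-per-new-station heuristic would pick R7, R3, and R6 for 14, but a cheaper cover exists.
Choose R7 and R6: together they cover Pine, Fir, Teak, Elm, Willow — every station.
Total annual cost: 3 + 8 = 11.
No cover costs less than 11.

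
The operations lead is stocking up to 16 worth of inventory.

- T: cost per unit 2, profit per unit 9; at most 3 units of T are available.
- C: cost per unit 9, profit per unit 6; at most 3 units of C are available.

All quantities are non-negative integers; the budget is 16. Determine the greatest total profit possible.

3×T and 1×C: cost 15 ≤ 16, profit 3·9 + 1·6 = 33.
3×T: cost 6 ≤ 16, profit 3·9 = 27.
Best is 33.

33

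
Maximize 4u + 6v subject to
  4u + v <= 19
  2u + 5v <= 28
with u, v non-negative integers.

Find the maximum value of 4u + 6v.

The continuous relaxation peaks at (3.72, 4.11) with value 39.56; rounding to a feasible lattice point costs some objective.
(u,v)=(3,4) is feasible, giving 36.
(u,v)=(4,3) is feasible, giving 34.
(u,v)=(2,4) is feasible, giving 32.
(u,v)=(3,3) is feasible, giving 30.
No feasible integer point exceeds 36.

36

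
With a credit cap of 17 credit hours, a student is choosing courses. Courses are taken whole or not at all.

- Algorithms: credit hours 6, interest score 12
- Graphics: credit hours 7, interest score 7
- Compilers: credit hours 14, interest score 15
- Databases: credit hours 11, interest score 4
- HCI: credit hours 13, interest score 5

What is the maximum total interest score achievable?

Allowing fractional choices, the relaxed optimum would be about 23.8, but courses are indivisible.
Compilers: credit hours 14 ≤ 17, interest score 15.
Algorithms + Graphics: credit hours 6 + 7 = 13 ≤ 17, interest score 12 + 7 = 19.
Algorithms + Databases: credit hours 6 + 11 = 17 ≤ 17, interest score 12 + 4 = 16.
Best is Algorithms and Graphics with total interest score 19.

19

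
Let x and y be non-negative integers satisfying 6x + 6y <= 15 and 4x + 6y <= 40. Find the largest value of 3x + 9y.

18

(x,y)=(0,2) is feasible, giving 18.
(x,y)=(1,1) is feasible, giving 12.
No feasible integer point exceeds 18.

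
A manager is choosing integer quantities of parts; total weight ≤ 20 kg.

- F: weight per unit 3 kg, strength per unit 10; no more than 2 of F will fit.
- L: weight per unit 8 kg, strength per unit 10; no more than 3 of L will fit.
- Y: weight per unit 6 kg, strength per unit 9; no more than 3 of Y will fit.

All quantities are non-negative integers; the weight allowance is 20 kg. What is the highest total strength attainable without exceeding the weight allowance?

This is a bounded integer knapsack.
Take 2×F, 1×L, and 1×Y: weight 20 ≤ 20, strength 2·10 + 1·10 + 1·9 = 39.
F has the best ratio (10/3) and is taken to its limit of 2; remaining capacity is filled optimally with the others.

39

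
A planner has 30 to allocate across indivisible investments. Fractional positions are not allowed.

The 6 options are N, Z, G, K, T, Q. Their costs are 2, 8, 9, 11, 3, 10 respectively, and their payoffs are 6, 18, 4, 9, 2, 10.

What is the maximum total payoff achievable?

Treat it as a binary knapsack problem.
N + Z + G + Q: cost 2 + 8 + 9 + 10 = 29 ≤ 30, payoff 6 + 18 + 4 + 10 = 38.
Z + K + Q: cost 8 + 11 + 10 = 29 ≤ 30, payoff 18 + 9 + 10 = 37.
Best is N, Z, G, and Q with total payoff 38.

38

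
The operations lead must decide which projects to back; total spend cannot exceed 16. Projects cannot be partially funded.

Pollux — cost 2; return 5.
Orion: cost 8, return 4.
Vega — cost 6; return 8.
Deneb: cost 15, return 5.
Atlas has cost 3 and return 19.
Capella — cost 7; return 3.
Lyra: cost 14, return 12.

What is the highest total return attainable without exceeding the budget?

32

Pollux + Orion + Atlas: cost 2 + 8 + 3 = 13 ≤ 16, return 5 + 4 + 19 = 28.
Vega + Atlas + Capella: cost 6 + 3 + 7 = 16 ≤ 16, return 8 + 19 + 3 = 30.
Pollux + Vega + Atlas: cost 2 + 6 + 3 = 11 ≤ 16, return 5 + 8 + 19 = 32.
Best is Pollux, Vega, and Atlas with total return 32.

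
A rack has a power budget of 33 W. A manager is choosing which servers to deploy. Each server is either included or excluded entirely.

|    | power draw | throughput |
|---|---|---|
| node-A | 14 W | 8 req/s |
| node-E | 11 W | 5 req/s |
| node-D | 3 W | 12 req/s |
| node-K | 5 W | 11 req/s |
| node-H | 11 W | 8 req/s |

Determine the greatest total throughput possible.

39

node-A + node-E + node-D + node-K: power draw 14 + 11 + 3 + 5 = 33 ≤ 33, throughput 8 + 5 + 12 + 11 = 36.
node-A + node-D + node-K + node-H: power draw 14 + 3 + 5 + 11 = 33 ≤ 33, throughput 8 + 12 + 11 + 8 = 39.
node-E + node-D + node-K + node-H: power draw 11 + 3 + 5 + 11 = 30 ≤ 33, throughput 5 + 12 + 11 + 8 = 36.
Best is node-A, node-D, node-K, and node-H with total throughput 39.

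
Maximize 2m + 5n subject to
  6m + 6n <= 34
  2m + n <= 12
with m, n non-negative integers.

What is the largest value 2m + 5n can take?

The continuous relaxation peaks at (0, 5.67) with value 28.33; rounding to a feasible lattice point costs some objective.
(m,n)=(0,5): 6·0+6·5=30≤34, 2·0+1·5=5≤12, objective 25.
(m,n)=(1,4): 6·1+6·4=30≤34, 2·1+1·4=6≤12, objective 22.
(m,n)=(0,4): 6·0+6·4=24≤34, 2·0+1·4=4≤12, objective 20.
The best lattice point is (0,5), giving 25.

25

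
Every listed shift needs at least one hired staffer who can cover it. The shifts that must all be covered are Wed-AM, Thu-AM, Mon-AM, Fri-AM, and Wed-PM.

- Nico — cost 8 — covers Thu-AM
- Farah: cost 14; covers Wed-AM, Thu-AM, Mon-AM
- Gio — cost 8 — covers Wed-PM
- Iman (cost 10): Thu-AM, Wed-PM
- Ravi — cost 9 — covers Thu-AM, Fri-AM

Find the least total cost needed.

31

Choose Farah, Gio, and Ravi: together they cover Wed-AM, Thu-AM, Mon-AM, Fri-AM, Wed-PM — every shift.
Total cost: 14 + 8 + 9 = 31.
No cover costs less than 31.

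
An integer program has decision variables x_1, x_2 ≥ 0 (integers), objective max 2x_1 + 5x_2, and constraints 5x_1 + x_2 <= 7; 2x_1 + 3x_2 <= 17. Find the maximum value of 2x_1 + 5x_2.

25

Relaxing integrality, the LP optimum is 28.33 at (x_1,x_2) = (0, 5.67), which is not an integer point.
(x_1,x_2)=(0,5): 5·0+1·5=5≤7, 2·0+3·5=15≤17, objective 25.
(x_1,x_2)=(0,4): 5·0+1·4=4≤7, 2·0+3·4=12≤17, objective 20.
No feasible integer point exceeds 25.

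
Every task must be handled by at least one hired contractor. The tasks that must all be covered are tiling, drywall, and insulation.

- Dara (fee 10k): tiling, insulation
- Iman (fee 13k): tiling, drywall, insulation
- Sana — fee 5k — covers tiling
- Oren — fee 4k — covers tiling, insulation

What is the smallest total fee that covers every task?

This is a weighted set-cover instance.
Iman alone covers tiling, drywall, insulation — every task.
Total fee: 13.

13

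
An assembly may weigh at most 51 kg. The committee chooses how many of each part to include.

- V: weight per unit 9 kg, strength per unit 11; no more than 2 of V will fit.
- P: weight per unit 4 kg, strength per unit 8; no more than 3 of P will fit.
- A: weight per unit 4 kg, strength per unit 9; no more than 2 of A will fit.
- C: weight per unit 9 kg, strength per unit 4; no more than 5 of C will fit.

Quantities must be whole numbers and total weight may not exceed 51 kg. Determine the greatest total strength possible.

This is a bounded integer knapsack.
A has the best ratio (9/4); taking only A gives at most 2×9 = 18 (stopped by the supply cap of 2).
Mixing does better — 2×V, 3×P, 2×A, and 1×C: weight 47 ≤ 51, strength 2·11 + 3·8 + 2·9 + 1·4 = 68.

68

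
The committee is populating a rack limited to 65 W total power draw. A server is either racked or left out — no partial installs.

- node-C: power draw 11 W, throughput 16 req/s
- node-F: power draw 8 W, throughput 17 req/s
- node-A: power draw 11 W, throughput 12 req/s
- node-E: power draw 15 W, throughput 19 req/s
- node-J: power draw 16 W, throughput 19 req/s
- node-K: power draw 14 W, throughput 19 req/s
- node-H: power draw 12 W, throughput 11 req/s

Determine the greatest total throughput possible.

This is a 0-1 knapsack instance.
Take node-C, node-F, node-E, node-J, and node-K: power draw 11 + 8 + 15 + 16 + 14 = 64 ≤ 65, throughput 16 + 17 + 19 + 19 + 19 = 90.
No other feasible combination does better.

90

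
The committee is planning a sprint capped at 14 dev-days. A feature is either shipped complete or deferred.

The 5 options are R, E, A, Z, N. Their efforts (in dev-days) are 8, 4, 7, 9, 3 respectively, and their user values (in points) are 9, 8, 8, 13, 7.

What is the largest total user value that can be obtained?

This is a 0-1 knapsack instance.
Allowing fractional choices, the relaxed optimum would be about 25.1, but features are indivisible.
Z + N: effort 9 + 3 = 12 ≤ 14, user value 13 + 7 = 20.
E + A + N: effort 4 + 7 + 3 = 14 ≤ 14, user value 8 + 8 + 7 = 23.
E + Z: effort 4 + 9 = 13 ≤ 14, user value 8 + 13 = 21.
Best is E, A, and N with total user value 23.

23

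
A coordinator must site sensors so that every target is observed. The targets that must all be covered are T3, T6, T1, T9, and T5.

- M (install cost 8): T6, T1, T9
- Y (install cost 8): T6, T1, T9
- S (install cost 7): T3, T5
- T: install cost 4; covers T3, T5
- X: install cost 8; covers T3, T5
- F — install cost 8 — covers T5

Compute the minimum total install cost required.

12

Choose M and T: together they cover T3, T6, T1, T9, T5 — every target.
Total install cost: 8 + 4 = 12.
No cover costs less than 12.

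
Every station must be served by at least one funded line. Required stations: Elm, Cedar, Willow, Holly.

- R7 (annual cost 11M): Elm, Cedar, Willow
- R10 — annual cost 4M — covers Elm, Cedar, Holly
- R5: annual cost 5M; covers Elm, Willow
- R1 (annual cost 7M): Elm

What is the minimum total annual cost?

9

Choose R10 and R5: together they cover Elm, Cedar, Willow, Holly — every station.
Total annual cost: 4 + 5 = 9.
No cover costs less than 9.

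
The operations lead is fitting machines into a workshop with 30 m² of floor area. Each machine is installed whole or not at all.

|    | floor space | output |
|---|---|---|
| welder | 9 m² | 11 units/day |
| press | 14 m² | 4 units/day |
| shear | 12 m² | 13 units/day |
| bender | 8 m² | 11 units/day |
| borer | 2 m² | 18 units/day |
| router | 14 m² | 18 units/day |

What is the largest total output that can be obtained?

49

Allowing fractional choices, the relaxed optimum would be about 54.3, but machines are indivisible.
welder + borer + router: floor space 9 + 2 + 14 = 25 ≤ 30, output 11 + 18 + 18 = 47.
bender + borer + router: floor space 8 + 2 + 14 = 24 ≤ 30, output 11 + 18 + 18 = 47.
shear + borer + router: floor space 12 + 2 + 14 = 28 ≤ 30, output 13 + 18 + 18 = 49.
Best is shear, borer, and router with total output 49.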